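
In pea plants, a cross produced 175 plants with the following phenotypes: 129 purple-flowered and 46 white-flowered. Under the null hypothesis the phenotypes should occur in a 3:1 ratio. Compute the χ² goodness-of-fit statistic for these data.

0.154

Under the 3:1 hypothesis (Σ ratio = 4, N = 175):
  purple-flowered: 175 × 3/4 = 131.25
  white-flowered: 175 × 1/4 = 43.75
χ² = Σ (O − E)² / E
  purple-flowered: (129 − 131.25)² / 131.25 = 0.0386
  white-flowered: (46 − 43.75)² / 43.75 = 0.1157
χ² = 0.0386 + 0.1157 = 0.1543 ≈ 0.154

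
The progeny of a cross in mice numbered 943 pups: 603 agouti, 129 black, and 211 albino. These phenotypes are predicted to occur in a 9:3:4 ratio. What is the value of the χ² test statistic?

Total ratio parts = 16. Expected numbers out of 943:
  agouti: 943 × 9/16 = 530.4375
  black: 943 × 3/16 = 176.8125
  albino: 943 × 4/16 = 235.75
χ² = Σ (O − E)² / E
  agouti: (603 − 530.4375)² / 530.4375 = 9.9264
  black: (129 − 176.8125)² / 176.8125 = 12.9291
  albino: (211 − 235.75)² / 235.75 = 2.5984
χ² = 9.9264 + 12.9291 + 2.5984 = 25.4539 ≈ 25.454

25.454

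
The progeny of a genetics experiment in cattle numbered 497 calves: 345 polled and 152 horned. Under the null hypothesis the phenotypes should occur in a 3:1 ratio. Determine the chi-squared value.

Expected counts for N = 497 under a 3:1 ratio (total parts = 4):
  polled: 497 × 3/4 = 372.75
  horned: 497 × 1/4 = 124.25
χ² = Σ (O − E)² / E
  polled: (345 − 372.75)² / 372.75 = 2.0659
  horned: (152 − 124.25)² / 124.25 = 6.1977
χ² = 2.0659 + 6.1977 = 8.2636 ≈ 8.264

8.264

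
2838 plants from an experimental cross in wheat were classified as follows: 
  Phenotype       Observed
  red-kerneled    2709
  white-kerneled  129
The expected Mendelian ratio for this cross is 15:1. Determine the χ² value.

Expected counts for N = 2838 under a 15:1 ratio (total parts = 16):
  red-kerneled: 2838 × 15/16 = 2660.625
  white-kerneled: 2838 × 1/16 = 177.375
χ² = Σ (O − E)² / E
  red-kerneled: (2709 − 2660.625)² / 2660.625 = 0.8795
  white-kerneled: (129 − 177.375)² / 177.375 = 13.1932
χ² = 0.8795 + 13.1932 = 14.0727 ≈ 14.073

14.073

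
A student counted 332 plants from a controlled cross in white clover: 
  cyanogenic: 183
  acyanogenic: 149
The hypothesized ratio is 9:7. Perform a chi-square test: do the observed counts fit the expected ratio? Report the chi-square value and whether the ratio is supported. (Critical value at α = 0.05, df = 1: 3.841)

0.172; consistent

The 9:7 ratio has 16 parts, so with N = 332 the expected counts are:
  cyanogenic: 332 × 9/16 = 186.75
  acyanogenic: 332 × 7/16 = 145.25
χ² = Σ (O − E)² / E
  cyanogenic: (183 − 186.75)² / 186.75 = 0.0753
  acyanogenic: (149 − 145.25)² / 145.25 = 0.0968
χ² = 0.0753 + 0.0968 = 0.1721 ≈ 0.172
Degrees of freedom = 2 − 1 = 1; critical value at α = 0.05 is 3.841.
Since 0.172 < 3.841, we fail to reject the null hypothesis — the data are consistent with the 9:7 ratio.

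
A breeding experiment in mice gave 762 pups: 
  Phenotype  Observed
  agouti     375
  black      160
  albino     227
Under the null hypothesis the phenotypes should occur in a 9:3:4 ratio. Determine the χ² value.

15.755

Under the 9:3:4 hypothesis (Σ ratio = 16, N = 762):
  agouti: 762 × 9/16 = 428.625
  black: 762 × 3/16 = 142.875
  albino: 762 × 4/16 = 190.5
χ² = Σ (O − E)² / E
  agouti: (375 − 428.625)² / 428.625 = 6.7090
  black: (160 − 142.875)² / 142.875 = 2.0526
  albino: (227 − 190.5)² / 190.5 = 6.9934
χ² = 6.7090 + 2.0526 + 6.9934 = 15.755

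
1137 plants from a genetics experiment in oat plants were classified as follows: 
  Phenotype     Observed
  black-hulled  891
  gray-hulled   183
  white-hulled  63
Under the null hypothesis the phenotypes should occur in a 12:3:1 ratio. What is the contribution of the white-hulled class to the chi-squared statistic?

Total ratio parts = 16. Expected numbers out of 1137:
  black-hulled: 1137 × 12/16 = 852.75
  gray-hulled: 1137 × 3/16 = 213.1875
  white-hulled: 1137 × 1/16 = 71.0625
Contribution of white-hulled: (63 − 71.0625)² / 71.0625 = 0.9147

0.915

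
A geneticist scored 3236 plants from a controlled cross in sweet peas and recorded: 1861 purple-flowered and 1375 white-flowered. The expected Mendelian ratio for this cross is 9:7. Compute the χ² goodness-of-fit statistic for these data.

2.085

Total ratio parts = 16. Expected numbers out of 3236:
  purple-flowered: 3236 × 9/16 = 1820.25
  white-flowered: 3236 × 7/16 = 1415.75
χ² = Σ (O − E)² / E
  purple-flowered: (1861 − 1820.25)² / 1820.25 = 0.9123
  white-flowered: (1375 − 1415.75)² / 1415.75 = 1.1729
χ² = 0.9123 + 1.1729 = 2.0852 ≈ 2.085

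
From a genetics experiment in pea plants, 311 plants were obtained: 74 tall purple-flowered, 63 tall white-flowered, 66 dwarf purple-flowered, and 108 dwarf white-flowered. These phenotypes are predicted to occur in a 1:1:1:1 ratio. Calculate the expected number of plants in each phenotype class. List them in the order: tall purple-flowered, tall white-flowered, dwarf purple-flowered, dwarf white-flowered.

77.75, 77.75, 77.75, 77.75

Under the 1:1:1:1 hypothesis (Σ ratio = 4, N = 311):
  tall purple-flowered: 311 × 1/4 = 77.75
  tall white-flowered: 311 × 1/4 = 77.75
  dwarf purple-flowered: 311 × 1/4 = 77.75
  dwarf white-flowered: 311 × 1/4 = 77.75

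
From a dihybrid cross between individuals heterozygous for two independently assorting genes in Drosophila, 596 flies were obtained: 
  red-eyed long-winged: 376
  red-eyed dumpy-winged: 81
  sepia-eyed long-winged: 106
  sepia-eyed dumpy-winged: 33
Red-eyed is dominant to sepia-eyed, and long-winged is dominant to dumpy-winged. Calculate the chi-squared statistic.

14.195

A dihybrid F₂ with independent assortment and complete dominance at both loci gives a 9:3:3:1 phenotypic ratio.
The 9:3:3:1 ratio has 16 parts, so with N = 596 the expected counts are:
  red-eyed long-winged: 596 × 9/16 = 335.25
  red-eyed dumpy-winged: 596 × 3/16 = 111.75
  sepia-eyed long-winged: 596 × 3/16 = 111.75
  sepia-eyed dumpy-winged: 596 × 1/16 = 37.25
χ² = Σ (O − E)² / E
  red-eyed long-winged: (376 − 335.25)² / 335.25 = 4.9532
  red-eyed dumpy-winged: (81 − 111.75)² / 111.75 = 8.4614
  sepia-eyed long-winged: (106 − 111.75)² / 111.75 = 0.2959
  sepia-eyed dumpy-winged: (33 − 37.25)² / 37.25 = 0.4849
χ² = 4.9532 + 8.4614 + 0.2959 + 0.4849 = 14.1954 ≈ 14.195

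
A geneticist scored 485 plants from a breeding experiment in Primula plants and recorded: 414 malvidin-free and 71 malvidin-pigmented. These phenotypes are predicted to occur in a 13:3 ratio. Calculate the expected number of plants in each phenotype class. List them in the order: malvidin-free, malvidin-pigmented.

Under the 13:3 hypothesis (Σ ratio = 16, N = 485):
  malvidin-free: 485 × 13/16 = 394.0625
  malvidin-pigmented: 485 × 3/16 = 90.9375

394.0625, 90.9375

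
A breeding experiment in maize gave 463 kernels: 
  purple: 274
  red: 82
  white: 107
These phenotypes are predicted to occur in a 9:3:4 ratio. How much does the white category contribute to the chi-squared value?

Expected counts for N = 463 under a 9:3:4 ratio (total parts = 16):
  purple: 463 × 9/16 = 260.4375
  red: 463 × 3/16 = 86.8125
  white: 463 × 4/16 = 115.75
Contribution of white: (107 − 115.75)² / 115.75 = 0.6614

0.661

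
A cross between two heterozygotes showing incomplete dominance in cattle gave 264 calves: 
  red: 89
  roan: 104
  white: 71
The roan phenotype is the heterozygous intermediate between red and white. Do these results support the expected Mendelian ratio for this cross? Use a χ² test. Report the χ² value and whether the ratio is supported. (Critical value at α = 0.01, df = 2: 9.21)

14.333; not consistent

With incomplete dominance, a heterozygote × heterozygote cross gives a 1:2:1 phenotypic ratio.
Total ratio parts = 4. Expected numbers out of 264:
  red: 264 × 1/4 = 66
  roan: 264 × 2/4 = 132
  white: 264 × 1/4 = 66
χ² = Σ (O − E)² / E
  red: (89 − 66)² / 66 = 8.0152
  roan: (104 − 132)² / 132 = 5.9394
  white: (71 − 66)² / 66 = 0.3788
χ² = 8.0152 + 5.9394 + 0.3788 = 14.3334 ≈ 14.333
Degrees of freedom = 3 − 1 = 2; critical value at α = 0.01 is 9.21.
Since 14.333 > 9.21, we reject the null hypothesis — the data do not fit the 1:2:1 ratio.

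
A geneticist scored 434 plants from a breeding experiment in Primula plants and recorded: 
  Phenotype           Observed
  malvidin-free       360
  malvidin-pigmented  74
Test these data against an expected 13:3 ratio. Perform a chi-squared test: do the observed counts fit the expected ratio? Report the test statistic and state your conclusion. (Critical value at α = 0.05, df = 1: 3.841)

0.823; consistent

The 13:3 ratio has 16 parts, so with N = 434 the expected counts are:
  malvidin-free: 434 × 13/16 = 352.625
  malvidin-pigmented: 434 × 3/16 = 81.375
χ² = Σ (O − E)² / E
  malvidin-free: (360 − 352.625)² / 352.625 = 0.1542
  malvidin-pigmented: (74 − 81.375)² / 81.375 = 0.6684
χ² = 0.1542 + 0.6684 = 0.8226 ≈ 0.823
Degrees of freedom = 2 − 1 = 1; critical value at α = 0.05 is 3.841.
Since 0.823 < 3.841, we fail to reject the null hypothesis — the data are consistent with the 13:3 ratio.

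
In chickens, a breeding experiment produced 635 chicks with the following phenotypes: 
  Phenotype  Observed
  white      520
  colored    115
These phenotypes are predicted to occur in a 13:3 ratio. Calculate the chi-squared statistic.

The 13:3 ratio has 16 parts, so with N = 635 the expected counts are:
  white: 635 × 13/16 = 515.9375
  colored: 635 × 3/16 = 119.0625
χ² = Σ (O − E)² / E
  white: (520 − 515.9375)² / 515.9375 = 0.0320
  colored: (115 − 119.0625)² / 119.0625 = 0.1386
χ² = 0.0320 + 0.1386 = 0.1706 ≈ 0.171

0.171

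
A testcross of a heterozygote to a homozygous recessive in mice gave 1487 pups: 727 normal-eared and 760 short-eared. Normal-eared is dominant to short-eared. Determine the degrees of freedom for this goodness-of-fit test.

1

A testcross of a heterozygote (Aa × aa) gives a 1:1 phenotypic ratio.
A goodness-of-fit test with 2 phenotype classes has df = 2 − 1 = 1.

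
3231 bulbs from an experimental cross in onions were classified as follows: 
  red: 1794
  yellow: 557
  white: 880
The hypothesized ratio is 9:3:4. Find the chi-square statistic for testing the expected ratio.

Expected counts for N = 3231 under a 9:3:4 ratio (total parts = 16):
  red: 3231 × 9/16 = 1817.4375
  yellow: 3231 × 3/16 = 605.8125
  white: 3231 × 4/16 = 807.75
χ² = Σ (O − E)² / E
  red: (1794 − 1817.4375)² / 1817.4375 = 0.3022
  yellow: (557 − 605.8125)² / 605.8125 = 3.9330
  white: (880 − 807.75)² / 807.75 = 6.4625
χ² = 0.3022 + 3.9330 + 6.4625 = 10.6977 ≈ 10.698

10.698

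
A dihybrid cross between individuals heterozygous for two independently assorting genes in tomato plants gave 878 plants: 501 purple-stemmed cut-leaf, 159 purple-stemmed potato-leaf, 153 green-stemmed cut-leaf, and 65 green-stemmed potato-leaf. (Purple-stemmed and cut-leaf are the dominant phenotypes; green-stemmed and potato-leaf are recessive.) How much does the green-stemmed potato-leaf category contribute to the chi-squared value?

A dihybrid F₂ with independent assortment and complete dominance at both loci gives a 9:3:3:1 phenotypic ratio.
The 9:3:3:1 ratio has 16 parts, so with N = 878 the expected counts are:
  purple-stemmed cut-leaf: 878 × 9/16 = 493.875
  purple-stemmed potato-leaf: 878 × 3/16 = 164.625
  green-stemmed cut-leaf: 878 × 3/16 = 164.625
  green-stemmed potato-leaf: 878 × 1/16 = 54.875
Contribution of green-stemmed potato-leaf: (65 − 54.875)² / 54.875 = 1.8682

1.868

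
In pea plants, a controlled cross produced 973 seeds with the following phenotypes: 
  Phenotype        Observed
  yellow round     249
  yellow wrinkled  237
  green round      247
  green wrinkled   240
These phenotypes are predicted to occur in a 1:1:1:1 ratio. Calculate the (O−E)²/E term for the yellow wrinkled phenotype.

Total ratio parts = 4. Expected numbers out of 973:
  yellow round: 973 × 1/4 = 243.25
  yellow wrinkled: 973 × 1/4 = 243.25
  green round: 973 × 1/4 = 243.25
  green wrinkled: 973 × 1/4 = 243.25
Contribution of yellow wrinkled: (237 − 243.25)² / 243.25 = 0.1606

0.161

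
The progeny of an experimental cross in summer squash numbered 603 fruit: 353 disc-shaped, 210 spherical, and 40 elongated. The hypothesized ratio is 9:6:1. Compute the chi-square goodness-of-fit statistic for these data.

Expected counts for N = 603 under a 9:6:1 ratio (total parts = 16):
  disc-shaped: 603 × 9/16 = 339.1875
  spherical: 603 × 6/16 = 226.125
  elongated: 603 × 1/16 = 37.6875
χ² = Σ (O − E)² / E
  disc-shaped: (353 − 339.1875)² / 339.1875 = 0.5625
  spherical: (210 − 226.125)² / 226.125 = 1.1499
  elongated: (40 − 37.6875)² / 37.6875 = 0.1419
χ² = 0.5625 + 1.1499 + 0.1419 = 1.8543 ≈ 1.854

1.854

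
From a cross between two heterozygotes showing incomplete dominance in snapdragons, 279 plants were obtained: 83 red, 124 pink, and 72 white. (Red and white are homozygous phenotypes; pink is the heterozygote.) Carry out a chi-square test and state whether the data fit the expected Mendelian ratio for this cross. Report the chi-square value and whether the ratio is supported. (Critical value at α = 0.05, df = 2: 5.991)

With incomplete dominance, a heterozygote × heterozygote cross gives a 1:2:1 phenotypic ratio.
The 1:2:1 ratio has 4 parts, so with N = 279 the expected counts are:
  red: 279 × 1/4 = 69.75
  pink: 279 × 2/4 = 139.5
  white: 279 × 1/4 = 69.75
χ² = Σ (O − E)² / E
  red: (83 − 69.75)² / 69.75 = 2.5170
  pink: (124 − 139.5)² / 139.5 = 1.7222
  white: (72 − 69.75)² / 69.75 = 0.0726
χ² = 2.5170 + 1.7222 + 0.0726 = 4.3118 ≈ 4.312
Degrees of freedom = 3 − 1 = 2; critical value at α = 0.05 is 5.991.
Since 4.312 < 5.991, we fail to reject the null hypothesis — the data are consistent with the 1:2:1 ratio.

4.312; consistent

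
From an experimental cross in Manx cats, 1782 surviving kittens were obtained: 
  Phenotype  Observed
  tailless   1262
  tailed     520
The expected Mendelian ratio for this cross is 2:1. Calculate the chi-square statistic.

Under the 2:1 hypothesis (Σ ratio = 3, N = 1782):
  tailless: 1782 × 2/3 = 1188
  tailed: 1782 × 1/3 = 594
χ² = Σ (O − E)² / E
  tailless: (1262 − 1188)² / 1188 = 4.6094
  tailed: (520 − 594)² / 594 = 9.2189
χ² = 4.6094 + 9.2189 = 13.8283 ≈ 13.828

13.828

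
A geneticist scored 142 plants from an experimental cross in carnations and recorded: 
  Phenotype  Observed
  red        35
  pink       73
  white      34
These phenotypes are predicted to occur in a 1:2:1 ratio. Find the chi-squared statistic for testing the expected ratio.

0.127

Total ratio parts = 4. Expected numbers out of 142:
  red: 142 × 1/4 = 35.5
  pink: 142 × 2/4 = 71
  white: 142 × 1/4 = 35.5
χ² = Σ (O − E)² / E
  red: (35 − 35.5)² / 35.5 = 0.0070
  pink: (73 − 71)² / 71 = 0.0563
  white: (34 − 35.5)² / 35.5 = 0.0634
χ² = 0.0070 + 0.0563 + 0.0634 = 0.1267 ≈ 0.127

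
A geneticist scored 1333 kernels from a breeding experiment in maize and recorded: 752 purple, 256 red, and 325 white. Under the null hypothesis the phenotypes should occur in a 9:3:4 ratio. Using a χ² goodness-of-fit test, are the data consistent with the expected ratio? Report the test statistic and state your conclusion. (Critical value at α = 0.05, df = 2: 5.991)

Expected counts for N = 1333 under a 9:3:4 ratio (total parts = 16):
  purple: 1333 × 9/16 = 749.8125
  red: 1333 × 3/16 = 249.9375
  white: 1333 × 4/16 = 333.25
χ² = Σ (O − E)² / E
  purple: (752 − 749.8125)² / 749.8125 = 0.0064
  red: (256 − 249.9375)² / 249.9375 = 0.1471
  white: (325 − 333.25)² / 333.25 = 0.2042
χ² = 0.0064 + 0.1471 + 0.2042 = 0.3577 ≈ 0.358
Degrees of freedom = 3 − 1 = 2; critical value at α = 0.05 is 5.991.
Since 0.358 < 5.991, we fail to reject the null hypothesis — the data are consistent with the 9:3:4 ratio.

0.358; consistent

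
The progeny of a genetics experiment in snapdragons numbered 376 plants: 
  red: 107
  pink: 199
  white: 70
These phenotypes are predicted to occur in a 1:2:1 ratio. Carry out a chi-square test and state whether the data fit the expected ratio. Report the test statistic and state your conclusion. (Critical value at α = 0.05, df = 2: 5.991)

8.569; not consistent

Expected counts for N = 376 under a 1:2:1 ratio (total parts = 4):
  red: 376 × 1/4 = 94
  pink: 376 × 2/4 = 188
  white: 376 × 1/4 = 94
χ² = Σ (O − E)² / E
  red: (107 − 94)² / 94 = 1.7979
  pink: (199 − 188)² / 188 = 0.6436
  white: (70 − 94)² / 94 = 6.1277
χ² = 1.7979 + 0.6436 + 6.1277 = 8.5692 ≈ 8.569
Degrees of freedom = 3 − 1 = 2; critical value at α = 0.05 is 5.991.
Since 8.569 > 5.991, we reject the null hypothesis — the data do not fit the 1:2:1 ratio.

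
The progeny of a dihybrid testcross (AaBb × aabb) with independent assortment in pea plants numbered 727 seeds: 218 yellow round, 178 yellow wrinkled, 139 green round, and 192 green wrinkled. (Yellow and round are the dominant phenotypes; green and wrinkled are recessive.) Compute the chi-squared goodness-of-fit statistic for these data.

17.941

A dihybrid testcross with independent assortment gives a 1:1:1:1 ratio.
The 1:1:1:1 ratio has 4 parts, so with N = 727 the expected counts are:
  yellow round: 727 × 1/4 = 181.75
  yellow wrinkled: 727 × 1/4 = 181.75
  green round: 727 × 1/4 = 181.75
  green wrinkled: 727 × 1/4 = 181.75
χ² = Σ (O − E)² / E
  yellow round: (218 − 181.75)² / 181.75 = 7.2301
  yellow wrinkled: (178 − 181.75)² / 181.75 = 0.0774
  green round: (139 − 181.75)² / 181.75 = 10.0554
  green wrinkled: (192 − 181.75)² / 181.75 = 0.5781
χ² = 7.2301 + 0.0774 + 10.0554 + 0.5781 = 17.941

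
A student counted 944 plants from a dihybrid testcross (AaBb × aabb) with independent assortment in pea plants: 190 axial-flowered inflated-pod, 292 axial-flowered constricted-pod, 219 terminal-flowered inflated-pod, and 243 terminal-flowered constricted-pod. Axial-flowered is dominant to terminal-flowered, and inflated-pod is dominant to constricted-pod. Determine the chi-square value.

A dihybrid testcross with independent assortment gives a 1:1:1:1 ratio.
Under the 1:1:1:1 hypothesis (Σ ratio = 4, N = 944):
  axial-flowered inflated-pod: 944 × 1/4 = 236
  axial-flowered constricted-pod: 944 × 1/4 = 236
  terminal-flowered inflated-pod: 944 × 1/4 = 236
  terminal-flowered constricted-pod: 944 × 1/4 = 236
χ² = Σ (O − E)² / E
  axial-flowered inflated-pod: (190 − 236)² / 236 = 8.9661
  axial-flowered constricted-pod: (292 − 236)² / 236 = 13.2881
  terminal-flowered inflated-pod: (219 − 236)² / 236 = 1.2246
  terminal-flowered constricted-pod: (243 − 236)² / 236 = 0.2076
χ² = 8.9661 + 13.2881 + 1.2246 + 0.2076 = 23.6864 ≈ 23.686

23.686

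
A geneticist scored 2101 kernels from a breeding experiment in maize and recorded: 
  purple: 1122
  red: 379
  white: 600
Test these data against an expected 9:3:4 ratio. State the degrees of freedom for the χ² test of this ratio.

A goodness-of-fit test with 3 phenotype classes has df = 3 − 1 = 2.

2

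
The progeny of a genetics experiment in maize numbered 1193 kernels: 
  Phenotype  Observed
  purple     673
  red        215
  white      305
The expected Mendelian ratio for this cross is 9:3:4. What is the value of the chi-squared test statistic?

The 9:3:4 ratio has 16 parts, so with N = 1193 the expected counts are:
  purple: 1193 × 9/16 = 671.0625
  red: 1193 × 3/16 = 223.6875
  white: 1193 × 4/16 = 298.25
χ² = Σ (O − E)² / E
  purple: (673 − 671.0625)² / 671.0625 = 0.0056
  red: (215 − 223.6875)² / 223.6875 = 0.3374
  white: (305 − 298.25)² / 298.25 = 0.1528
χ² = 0.0056 + 0.3374 + 0.1528 = 0.4958 ≈ 0.496

0.496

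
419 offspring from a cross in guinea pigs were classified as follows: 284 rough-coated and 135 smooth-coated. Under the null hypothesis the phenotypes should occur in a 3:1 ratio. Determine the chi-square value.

11.648

Expected counts for N = 419 under a 3:1 ratio (total parts = 4):
  rough-coated: 419 × 3/4 = 314.25
  smooth-coated: 419 × 1/4 = 104.75
χ² = Σ (O − E)² / E
  rough-coated: (284 − 314.25)² / 314.25 = 2.9119
  smooth-coated: (135 − 104.75)² / 104.75 = 8.7357
χ² = 2.9119 + 8.7357 = 11.6476 ≈ 11.648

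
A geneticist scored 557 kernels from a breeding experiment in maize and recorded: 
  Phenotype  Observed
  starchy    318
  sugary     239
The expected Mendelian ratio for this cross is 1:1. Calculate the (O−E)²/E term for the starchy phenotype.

Under the 1:1 hypothesis (Σ ratio = 2, N = 557):
  starchy: 557 × 1/2 = 278.5
  sugary: 557 × 1/2 = 278.5
Contribution of starchy: (318 − 278.5)² / 278.5 = 5.6023

5.602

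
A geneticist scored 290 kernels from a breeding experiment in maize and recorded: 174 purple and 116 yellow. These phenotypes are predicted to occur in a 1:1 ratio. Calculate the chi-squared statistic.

11.600

The 1:1 ratio has 2 parts, so with N = 290 the expected counts are:
  purple: 290 × 1/2 = 145
  yellow: 290 × 1/2 = 145
χ² = Σ (O − E)² / E
  purple: (174 − 145)² / 145 = 5.8000
  yellow: (116 − 145)² / 145 = 5.8000
χ² = 5.8000 + 5.8000 = 11.600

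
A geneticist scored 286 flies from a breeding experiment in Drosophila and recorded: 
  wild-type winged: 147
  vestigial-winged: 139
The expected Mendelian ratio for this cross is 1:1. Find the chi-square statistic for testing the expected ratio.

0.224

Expected counts for N = 286 under a 1:1 ratio (total parts = 2):
  wild-type winged: 286 × 1/2 = 143
  vestigial-winged: 286 × 1/2 = 143
χ² = Σ (O − E)² / E
  wild-type winged: (147 − 143)² / 143 = 0.1119
  vestigial-winged: (139 − 143)² / 143 = 0.1119
χ² = 0.1119 + 0.1119 = 0.2238 ≈ 0.224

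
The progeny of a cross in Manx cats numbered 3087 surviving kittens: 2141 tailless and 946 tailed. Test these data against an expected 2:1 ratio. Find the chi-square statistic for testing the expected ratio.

The 2:1 ratio has 3 parts, so with N = 3087 the expected counts are:
  tailless: 3087 × 2/3 = 2058
  tailed: 3087 × 1/3 = 1029
χ² = Σ (O − E)² / E
  tailless: (2141 − 2058)² / 2058 = 3.3474
  tailed: (946 − 1029)² / 1029 = 6.6948
χ² = 3.3474 + 6.6948 = 10.0422 ≈ 10.042

10.042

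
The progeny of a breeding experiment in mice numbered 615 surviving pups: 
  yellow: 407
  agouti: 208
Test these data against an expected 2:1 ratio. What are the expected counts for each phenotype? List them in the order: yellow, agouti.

Under the 2:1 hypothesis (Σ ratio = 3, N = 615):
  yellow: 615 × 2/3 = 410
  agouti: 615 × 1/3 = 205

410, 205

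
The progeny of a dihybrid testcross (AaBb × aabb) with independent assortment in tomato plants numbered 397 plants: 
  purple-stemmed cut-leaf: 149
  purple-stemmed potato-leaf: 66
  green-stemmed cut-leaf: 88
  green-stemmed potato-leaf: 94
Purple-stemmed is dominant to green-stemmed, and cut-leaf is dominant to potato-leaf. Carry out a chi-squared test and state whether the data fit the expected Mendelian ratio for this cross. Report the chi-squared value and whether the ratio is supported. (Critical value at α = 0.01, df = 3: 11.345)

A dihybrid testcross with independent assortment gives a 1:1:1:1 ratio.
Expected counts for N = 397 under a 1:1:1:1 ratio (total parts = 4):
  purple-stemmed cut-leaf: 397 × 1/4 = 99.25
  purple-stemmed potato-leaf: 397 × 1/4 = 99.25
  green-stemmed cut-leaf: 397 × 1/4 = 99.25
  green-stemmed potato-leaf: 397 × 1/4 = 99.25
χ² = Σ (O − E)² / E
  purple-stemmed cut-leaf: (149 − 99.25)² / 99.25 = 24.9377
  purple-stemmed potato-leaf: (66 − 99.25)² / 99.25 = 11.1392
  green-stemmed cut-leaf: (88 − 99.25)² / 99.25 = 1.2752
  green-stemmed potato-leaf: (94 − 99.25)² / 99.25 = 0.2777
χ² = 24.9377 + 11.1392 + 1.2752 + 0.2777 = 37.6298 ≈ 37.630
Degrees of freedom = 4 − 1 = 3; critical value at α = 0.01 is 11.345.
Since 37.630 > 11.345, we reject the null hypothesis — the data do not fit the 1:1:1:1 ratio.

37.630; not consistent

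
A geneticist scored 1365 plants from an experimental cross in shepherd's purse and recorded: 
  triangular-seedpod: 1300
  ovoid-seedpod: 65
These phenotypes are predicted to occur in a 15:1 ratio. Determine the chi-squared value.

Total ratio parts = 16. Expected numbers out of 1365:
  triangular-seedpod: 1365 × 15/16 = 1279.6875
  ovoid-seedpod: 1365 × 1/16 = 85.3125
χ² = Σ (O − E)² / E
  triangular-seedpod: (1300 − 1279.6875)² / 1279.6875 = 0.3224
  ovoid-seedpod: (65 − 85.3125)² / 85.3125 = 4.8363
χ² = 0.3224 + 4.8363 = 5.1587 ≈ 5.159

5.159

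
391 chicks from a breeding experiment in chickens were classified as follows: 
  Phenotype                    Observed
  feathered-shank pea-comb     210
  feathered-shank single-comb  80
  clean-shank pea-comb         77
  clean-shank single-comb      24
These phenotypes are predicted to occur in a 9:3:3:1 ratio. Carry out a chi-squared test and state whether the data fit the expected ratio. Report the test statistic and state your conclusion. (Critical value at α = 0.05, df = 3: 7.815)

Expected counts for N = 391 under a 9:3:3:1 ratio (total parts = 16):
  feathered-shank pea-comb: 391 × 9/16 = 219.9375
  feathered-shank single-comb: 391 × 3/16 = 73.3125
  clean-shank pea-comb: 391 × 3/16 = 73.3125
  clean-shank single-comb: 391 × 1/16 = 24.4375
χ² = Σ (O − E)² / E
  feathered-shank pea-comb: (210 − 219.9375)² / 219.9375 = 0.4490
  feathered-shank single-comb: (80 − 73.3125)² / 73.3125 = 0.6100
  clean-shank pea-comb: (77 − 73.3125)² / 73.3125 = 0.1855
  clean-shank single-comb: (24 − 24.4375)² / 24.4375 = 0.0078
χ² = 0.4490 + 0.6100 + 0.1855 + 0.0078 = 1.2523 ≈ 1.252
Degrees of freedom = 4 − 1 = 3; critical value at α = 0.05 is 7.815.
Since 1.252 < 7.815, we fail to reject the null hypothesis — the data are consistent with the 9:3:3:1 ratio.

1.252; consistent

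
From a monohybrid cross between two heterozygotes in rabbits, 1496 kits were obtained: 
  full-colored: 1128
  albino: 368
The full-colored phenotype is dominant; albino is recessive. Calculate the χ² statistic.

0.128

For a monohybrid cross between heterozygotes with complete dominance, the expected phenotypic ratio is 3:1.
Total ratio parts = 4. Expected numbers out of 1496:
  full-colored: 1496 × 3/4 = 1122
  albino: 1496 × 1/4 = 374
χ² = Σ (O − E)² / E
  full-colored: (1128 − 1122)² / 1122 = 0.0321
  albino: (368 − 374)² / 374 = 0.0963
χ² = 0.0321 + 0.0963 = 0.1284 ≈ 0.128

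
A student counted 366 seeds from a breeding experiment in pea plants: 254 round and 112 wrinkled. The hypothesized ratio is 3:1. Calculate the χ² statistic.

The 3:1 ratio has 4 parts, so with N = 366 the expected counts are:
  round: 366 × 3/4 = 274.5
  wrinkled: 366 × 1/4 = 91.5
χ² = Σ (O − E)² / E
  round: (254 − 274.5)² / 274.5 = 1.5310
  wrinkled: (112 − 91.5)² / 91.5 = 4.5929
χ² = 1.5310 + 4.5929 = 6.1239 ≈ 6.124

6.124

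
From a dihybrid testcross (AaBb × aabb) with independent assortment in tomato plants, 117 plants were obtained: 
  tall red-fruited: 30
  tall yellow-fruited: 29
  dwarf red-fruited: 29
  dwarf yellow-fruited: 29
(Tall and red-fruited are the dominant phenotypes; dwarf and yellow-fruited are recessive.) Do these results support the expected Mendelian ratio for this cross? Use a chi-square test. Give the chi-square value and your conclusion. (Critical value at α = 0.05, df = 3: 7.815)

A dihybrid testcross with independent assortment gives a 1:1:1:1 ratio.
Expected counts for N = 117 under a 1:1:1:1 ratio (total parts = 4):
  tall red-fruited: 117 × 1/4 = 29.25
  tall yellow-fruited: 117 × 1/4 = 29.25
  dwarf red-fruited: 117 × 1/4 = 29.25
  dwarf yellow-fruited: 117 × 1/4 = 29.25
χ² = Σ (O − E)² / E
  tall red-fruited: (30 − 29.25)² / 29.25 = 0.0192
  tall yellow-fruited: (29 − 29.25)² / 29.25 = 0.0021
  dwarf red-fruited: (29 − 29.25)² / 29.25 = 0.0021
  dwarf yellow-fruited: (29 − 29.25)² / 29.25 = 0.0021
χ² = 0.0192 + 0.0021 + 0.0021 + 0.0021 = 0.0255 ≈ 0.026
Degrees of freedom = 4 − 1 = 3; critical value at α = 0.05 is 7.815.
Since 0.026 < 7.815, we fail to reject the null hypothesis — the data are consistent with the 1:1:1:1 ratio.

0.026; consistent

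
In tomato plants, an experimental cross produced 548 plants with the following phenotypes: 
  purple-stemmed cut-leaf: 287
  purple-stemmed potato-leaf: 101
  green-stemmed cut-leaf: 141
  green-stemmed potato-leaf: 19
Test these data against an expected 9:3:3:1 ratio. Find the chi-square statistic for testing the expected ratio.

22.524

The 9:3:3:1 ratio has 16 parts, so with N = 548 the expected counts are:
  purple-stemmed cut-leaf: 548 × 9/16 = 308.25
  purple-stemmed potato-leaf: 548 × 3/16 = 102.75
  green-stemmed cut-leaf: 548 × 3/16 = 102.75
  green-stemmed potato-leaf: 548 × 1/16 = 34.25
χ² = Σ (O − E)² / E
  purple-stemmed cut-leaf: (287 − 308.25)² / 308.25 = 1.4649
  purple-stemmed potato-leaf: (101 − 102.75)² / 102.75 = 0.0298
  green-stemmed cut-leaf: (141 − 102.75)² / 102.75 = 14.2391
  green-stemmed potato-leaf: (19 − 34.25)² / 34.25 = 6.7901
χ² = 1.4649 + 0.0298 + 14.2391 + 6.7901 = 22.5239 ≈ 22.524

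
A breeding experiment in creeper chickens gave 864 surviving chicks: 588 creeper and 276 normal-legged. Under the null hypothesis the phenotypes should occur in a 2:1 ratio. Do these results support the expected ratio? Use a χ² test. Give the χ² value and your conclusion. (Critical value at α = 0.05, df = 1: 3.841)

Under the 2:1 hypothesis (Σ ratio = 3, N = 864):
  creeper: 864 × 2/3 = 576
  normal-legged: 864 × 1/3 = 288
χ² = Σ (O − E)² / E
  creeper: (588 − 576)² / 576 = 0.2500
  normal-legged: (276 − 288)² / 288 = 0.5000
χ² = 0.2500 + 0.5000 = 0.750
Degrees of freedom = 2 − 1 = 1; critical value at α = 0.05 is 3.841.
Since 0.750 < 3.841, we fail to reject the null hypothesis — the data are consistent with the 2:1 ratio.

0.750; consistent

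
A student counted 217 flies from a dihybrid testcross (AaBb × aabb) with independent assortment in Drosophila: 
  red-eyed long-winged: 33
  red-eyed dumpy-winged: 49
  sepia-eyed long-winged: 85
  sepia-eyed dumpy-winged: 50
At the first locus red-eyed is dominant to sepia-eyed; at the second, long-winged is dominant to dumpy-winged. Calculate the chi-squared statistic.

A dihybrid testcross with independent assortment gives a 1:1:1:1 ratio.
Under the 1:1:1:1 hypothesis (Σ ratio = 4, N = 217):
  red-eyed long-winged: 217 × 1/4 = 54.25
  red-eyed dumpy-winged: 217 × 1/4 = 54.25
  sepia-eyed long-winged: 217 × 1/4 = 54.25
  sepia-eyed dumpy-winged: 217 × 1/4 = 54.25
χ² = Σ (O − E)² / E
  red-eyed long-winged: (33 − 54.25)² / 54.25 = 8.3237
  red-eyed dumpy-winged: (49 − 54.25)² / 54.25 = 0.5081
  sepia-eyed long-winged: (85 − 54.25)² / 54.25 = 17.4297
  sepia-eyed dumpy-winged: (50 − 54.25)² / 54.25 = 0.3329
χ² = 8.3237 + 0.5081 + 17.4297 + 0.3329 = 26.5944 ≈ 26.594

26.594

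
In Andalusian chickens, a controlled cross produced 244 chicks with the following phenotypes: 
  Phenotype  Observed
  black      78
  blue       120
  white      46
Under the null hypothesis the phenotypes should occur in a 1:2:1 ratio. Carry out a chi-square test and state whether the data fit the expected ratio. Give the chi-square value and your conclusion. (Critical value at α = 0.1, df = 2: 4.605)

8.459; not consistent

Total ratio parts = 4. Expected numbers out of 244:
  black: 244 × 1/4 = 61
  blue: 244 × 2/4 = 122
  white: 244 × 1/4 = 61
χ² = Σ (O − E)² / E
  black: (78 − 61)² / 61 = 4.7377
  blue: (120 − 122)² / 122 = 0.0328
  white: (46 − 61)² / 61 = 3.6885
χ² = 4.7377 + 0.0328 + 3.6885 = 8.459
Degrees of freedom = 3 − 1 = 2; critical value at α = 0.1 is 4.605.
Since 8.459 > 4.605, we reject the null hypothesis — the data do not fit the 1:2:1 ratio.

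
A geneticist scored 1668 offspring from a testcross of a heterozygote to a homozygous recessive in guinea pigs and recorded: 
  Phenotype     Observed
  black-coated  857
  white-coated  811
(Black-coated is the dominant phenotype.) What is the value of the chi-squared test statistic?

A testcross of a heterozygote (Aa × aa) gives a 1:1 phenotypic ratio.
The 1:1 ratio has 2 parts, so with N = 1668 the expected counts are:
  black-coated: 1668 × 1/2 = 834
  white-coated: 1668 × 1/2 = 834
χ² = Σ (O − E)² / E
  black-coated: (857 − 834)² / 834 = 0.6343
  white-coated: (811 − 834)² / 834 = 0.6343
χ² = 0.6343 + 0.6343 = 1.2686 ≈ 1.269

1.269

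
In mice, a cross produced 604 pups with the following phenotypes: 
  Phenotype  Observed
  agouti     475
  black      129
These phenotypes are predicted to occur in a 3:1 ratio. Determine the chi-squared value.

Under the 3:1 hypothesis (Σ ratio = 4, N = 604):
  agouti: 604 × 3/4 = 453
  black: 604 × 1/4 = 151
χ² = Σ (O − E)² / E
  agouti: (475 − 453)² / 453 = 1.0684
  black: (129 − 151)² / 151 = 3.2053
χ² = 1.0684 + 3.2053 = 4.2737 ≈ 4.274

4.274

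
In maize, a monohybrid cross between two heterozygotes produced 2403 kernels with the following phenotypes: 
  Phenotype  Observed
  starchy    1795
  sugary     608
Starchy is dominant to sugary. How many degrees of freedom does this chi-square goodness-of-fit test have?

1

For a monohybrid cross between heterozygotes with complete dominance, the expected phenotypic ratio is 3:1.
A goodness-of-fit test with 2 phenotype classes has df = 2 − 1 = 1.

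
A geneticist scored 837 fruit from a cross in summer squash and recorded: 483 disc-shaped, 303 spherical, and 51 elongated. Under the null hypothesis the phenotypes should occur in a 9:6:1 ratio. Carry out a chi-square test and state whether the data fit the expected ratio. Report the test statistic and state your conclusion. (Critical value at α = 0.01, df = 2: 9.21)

0.725; consistent

Expected counts for N = 837 under a 9:6:1 ratio (total parts = 16):
  disc-shaped: 837 × 9/16 = 470.8125
  spherical: 837 × 6/16 = 313.875
  elongated: 837 × 1/16 = 52.3125
χ² = Σ (O − E)² / E
  disc-shaped: (483 − 470.8125)² / 470.8125 = 0.3155
  spherical: (303 − 313.875)² / 313.875 = 0.3768
  elongated: (51 − 52.3125)² / 52.3125 = 0.0329
χ² = 0.3155 + 0.3768 + 0.0329 = 0.7252 ≈ 0.725
Degrees of freedom = 3 − 1 = 2; critical value at α = 0.01 is 9.21.
Since 0.725 < 9.21, we fail to reject the null hypothesis — the data are consistent with the 9:6:1 ratio.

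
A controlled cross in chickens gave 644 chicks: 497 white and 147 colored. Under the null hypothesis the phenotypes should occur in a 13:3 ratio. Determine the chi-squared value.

7.023

Under the 13:3 hypothesis (Σ ratio = 16, N = 644):
  white: 644 × 13/16 = 523.25
  colored: 644 × 3/16 = 120.75
χ² = Σ (O − E)² / E
  white: (497 − 523.25)² / 523.25 = 1.3169
  colored: (147 − 120.75)² / 120.75 = 5.7065
χ² = 1.3169 + 5.7065 = 7.0234 ≈ 7.023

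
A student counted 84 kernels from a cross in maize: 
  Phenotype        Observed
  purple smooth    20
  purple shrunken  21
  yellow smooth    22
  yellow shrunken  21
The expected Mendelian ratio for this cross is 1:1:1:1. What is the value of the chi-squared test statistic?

Under the 1:1:1:1 hypothesis (Σ ratio = 4, N = 84):
  purple smooth: 84 × 1/4 = 21
  purple shrunken: 84 × 1/4 = 21
  yellow smooth: 84 × 1/4 = 21
  yellow shrunken: 84 × 1/4 = 21
χ² = Σ (O − E)² / E
  purple smooth: (20 − 21)² / 21 = 0.0476
  purple shrunken: (21 − 21)² / 21 = 0.0000
  yellow smooth: (22 − 21)² / 21 = 0.0476
  yellow shrunken: (21 − 21)² / 21 = 0.0000
χ² = 0.0476 + 0.0000 + 0.0476 + 0.0000 = 0.0952 ≈ 0.095

0.095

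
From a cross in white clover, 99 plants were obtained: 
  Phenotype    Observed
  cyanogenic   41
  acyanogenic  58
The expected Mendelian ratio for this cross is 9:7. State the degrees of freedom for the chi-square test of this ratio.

1

A goodness-of-fit test with 2 phenotype classes has df = 2 − 1 = 1.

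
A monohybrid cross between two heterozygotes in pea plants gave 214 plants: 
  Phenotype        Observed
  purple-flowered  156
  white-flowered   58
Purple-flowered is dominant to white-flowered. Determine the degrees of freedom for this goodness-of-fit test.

For a monohybrid cross between heterozygotes with complete dominance, the expected phenotypic ratio is 3:1.
A goodness-of-fit test with 2 phenotype classes has df = 2 − 1 = 1.

1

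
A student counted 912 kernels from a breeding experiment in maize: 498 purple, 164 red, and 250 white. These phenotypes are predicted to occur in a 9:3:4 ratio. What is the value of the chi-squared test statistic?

2.848

Under the 9:3:4 hypothesis (Σ ratio = 16, N = 912):
  purple: 912 × 9/16 = 513
  red: 912 × 3/16 = 171
  white: 912 × 4/16 = 228
χ² = Σ (O − E)² / E
  purple: (498 − 513)² / 513 = 0.4386
  red: (164 − 171)² / 171 = 0.2865
  white: (250 − 228)² / 228 = 2.1228
χ² = 0.4386 + 0.2865 + 2.1228 = 2.8479 ≈ 2.848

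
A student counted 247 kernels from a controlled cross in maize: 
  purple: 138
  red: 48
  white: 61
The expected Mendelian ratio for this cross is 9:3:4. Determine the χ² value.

Expected counts for N = 247 under a 9:3:4 ratio (total parts = 16):
  purple: 247 × 9/16 = 138.9375
  red: 247 × 3/16 = 46.3125
  white: 247 × 4/16 = 61.75
χ² = Σ (O − E)² / E
  purple: (138 − 138.9375)² / 138.9375 = 0.0063
  red: (48 − 46.3125)² / 46.3125 = 0.0615
  white: (61 − 61.75)² / 61.75 = 0.0091
χ² = 0.0063 + 0.0615 + 0.0091 = 0.0769 ≈ 0.077

0.077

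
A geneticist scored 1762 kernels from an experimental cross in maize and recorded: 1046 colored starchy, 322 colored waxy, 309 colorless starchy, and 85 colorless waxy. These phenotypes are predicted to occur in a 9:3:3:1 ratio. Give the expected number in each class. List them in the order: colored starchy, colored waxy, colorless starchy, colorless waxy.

991.125, 330.375, 330.375, 110.125

Total ratio parts = 16. Expected numbers out of 1762:
  colored starchy: 1762 × 9/16 = 991.125
  colored waxy: 1762 × 3/16 = 330.375
  colorless starchy: 1762 × 3/16 = 330.375
  colorless waxy: 1762 × 1/16 = 110.125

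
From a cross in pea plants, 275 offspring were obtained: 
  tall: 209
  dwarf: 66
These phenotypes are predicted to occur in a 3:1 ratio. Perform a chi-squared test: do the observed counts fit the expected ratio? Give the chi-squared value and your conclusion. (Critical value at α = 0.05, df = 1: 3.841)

Total ratio parts = 4. Expected numbers out of 275:
  tall: 275 × 3/4 = 206.25
  dwarf: 275 × 1/4 = 68.75
χ² = Σ (O − E)² / E
  tall: (209 − 206.25)² / 206.25 = 0.0367
  dwarf: (66 − 68.75)² / 68.75 = 0.1100
χ² = 0.0367 + 0.1100 = 0.1467 ≈ 0.147
Degrees of freedom = 2 − 1 = 1; critical value at α = 0.05 is 3.841.
Since 0.147 < 3.841, we fail to reject the null hypothesis — the data are consistent with the 3:1 ratio.

0.147; consistent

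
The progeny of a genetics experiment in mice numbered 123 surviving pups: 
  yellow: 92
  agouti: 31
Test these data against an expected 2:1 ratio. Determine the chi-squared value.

Expected counts for N = 123 under a 2:1 ratio (total parts = 3):
  yellow: 123 × 2/3 = 82
  agouti: 123 × 1/3 = 41
χ² = Σ (O − E)² / E
  yellow: (92 − 82)² / 82 = 1.2195
  agouti: (31 − 41)² / 41 = 2.4390
χ² = 1.2195 + 2.4390 = 3.6585 ≈ 3.659

3.659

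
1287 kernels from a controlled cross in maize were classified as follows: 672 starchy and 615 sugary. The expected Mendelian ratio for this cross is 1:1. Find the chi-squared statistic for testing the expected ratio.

2.524

The 1:1 ratio has 2 parts, so with N = 1287 the expected counts are:
  starchy: 1287 × 1/2 = 643.5
  sugary: 1287 × 1/2 = 643.5
χ² = Σ (O − E)² / E
  starchy: (672 − 643.5)² / 643.5 = 1.2622
  sugary: (615 − 643.5)² / 643.5 = 1.2622
χ² = 1.2622 + 1.2622 = 2.5244 ≈ 2.524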